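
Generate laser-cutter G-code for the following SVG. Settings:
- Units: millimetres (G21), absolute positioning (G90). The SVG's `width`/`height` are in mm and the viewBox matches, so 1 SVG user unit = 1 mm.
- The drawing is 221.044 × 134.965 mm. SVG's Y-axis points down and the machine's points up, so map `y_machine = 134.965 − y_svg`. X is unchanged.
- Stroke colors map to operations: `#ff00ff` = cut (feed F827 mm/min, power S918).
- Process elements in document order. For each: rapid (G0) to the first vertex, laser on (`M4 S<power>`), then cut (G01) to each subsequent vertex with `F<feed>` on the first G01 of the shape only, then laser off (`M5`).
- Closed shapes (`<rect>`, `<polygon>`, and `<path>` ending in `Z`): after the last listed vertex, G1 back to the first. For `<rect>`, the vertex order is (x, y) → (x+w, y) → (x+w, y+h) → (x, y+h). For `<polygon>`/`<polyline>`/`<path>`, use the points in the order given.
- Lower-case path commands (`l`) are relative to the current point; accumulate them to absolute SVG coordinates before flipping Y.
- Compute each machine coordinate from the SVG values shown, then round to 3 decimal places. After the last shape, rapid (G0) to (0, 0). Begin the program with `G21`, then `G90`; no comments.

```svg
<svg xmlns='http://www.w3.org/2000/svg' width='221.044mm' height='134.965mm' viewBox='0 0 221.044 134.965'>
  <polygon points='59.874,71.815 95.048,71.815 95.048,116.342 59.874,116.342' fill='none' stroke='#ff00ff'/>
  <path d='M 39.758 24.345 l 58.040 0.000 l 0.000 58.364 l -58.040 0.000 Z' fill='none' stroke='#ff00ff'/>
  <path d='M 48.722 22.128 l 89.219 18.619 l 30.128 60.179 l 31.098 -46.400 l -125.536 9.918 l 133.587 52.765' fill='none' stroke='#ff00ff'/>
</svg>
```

G21
G90
G0 X59.874 Y63.150
M4 S918
G01 X95.048 Y63.150 F827
G01 X95.048 Y18.623
G01 X59.874 Y18.623
G01 X59.874 Y63.150
M5
G0 X39.758 Y110.620
M4 S918
G01 X97.798 Y110.620 F827
G01 X97.798 Y52.256
G01 X39.758 Y52.256
G01 X39.758 Y110.620
M5
G0 X48.722 Y112.837
M4 S918
G01 X137.941 Y94.218 F827
G01 X168.069 Y34.039
G01 X199.167 Y80.439
G01 X73.631 Y70.521
G01 X207.218 Y17.756
M5
G0 X0.000 Y0.000

Since the viewBox matches the mm dimensions, user units are millimetres directly. The only transform is the Y-flip y_m = 134.965 − y_svg.

Shape 1 is a rectangle drawn with `<polygon>`. Its stroke #ff00ff means cut at S918, F827. After flipping Y the toolpath is (59.874,63.150) → (95.048,63.150) → (95.048,18.623) → (59.874,18.623) → (59.874,63.150), returning to the start.

Shape 2 is a rectangle drawn with `<path>`. Its stroke #ff00ff means cut at S918, F827. After flipping Y the toolpath is (39.758,110.620) → (97.798,110.620) → (97.798,52.256) → (39.758,52.256) → (39.758,110.620), returning to the start.

Shape 3 is a open polyline drawn with `<path>`. Its stroke #ff00ff means cut at S918, F827. After flipping Y the toolpath is (48.722,112.837) → (137.941,94.218) → (168.069,34.039) → (199.167,80.439) → (73.631,70.521) → (207.218,17.756).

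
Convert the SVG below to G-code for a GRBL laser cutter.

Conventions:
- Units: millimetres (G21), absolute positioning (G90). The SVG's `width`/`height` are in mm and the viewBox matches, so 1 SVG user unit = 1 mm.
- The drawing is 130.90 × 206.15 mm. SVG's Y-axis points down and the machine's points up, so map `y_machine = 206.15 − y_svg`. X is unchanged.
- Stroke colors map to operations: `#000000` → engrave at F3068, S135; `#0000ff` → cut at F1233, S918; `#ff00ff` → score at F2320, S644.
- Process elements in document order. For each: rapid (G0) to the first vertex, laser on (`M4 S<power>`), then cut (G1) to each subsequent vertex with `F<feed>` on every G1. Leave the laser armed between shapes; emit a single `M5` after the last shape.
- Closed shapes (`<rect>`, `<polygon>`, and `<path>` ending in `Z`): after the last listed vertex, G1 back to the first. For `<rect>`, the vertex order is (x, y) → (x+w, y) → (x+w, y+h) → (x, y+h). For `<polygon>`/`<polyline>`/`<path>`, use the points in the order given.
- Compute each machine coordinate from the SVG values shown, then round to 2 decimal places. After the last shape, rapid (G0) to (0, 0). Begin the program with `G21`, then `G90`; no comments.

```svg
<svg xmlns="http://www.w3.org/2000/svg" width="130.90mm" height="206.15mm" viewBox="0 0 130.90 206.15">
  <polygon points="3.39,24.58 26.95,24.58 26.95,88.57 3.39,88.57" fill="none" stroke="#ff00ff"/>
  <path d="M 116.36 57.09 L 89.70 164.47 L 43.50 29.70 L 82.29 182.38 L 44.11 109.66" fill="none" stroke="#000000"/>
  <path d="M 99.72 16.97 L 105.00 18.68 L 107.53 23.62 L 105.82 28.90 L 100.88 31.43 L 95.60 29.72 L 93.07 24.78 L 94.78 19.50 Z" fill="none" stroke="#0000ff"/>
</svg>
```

1 u = 1 mm; y_m = 206.15 − y.

[1] `<polygon>` rectangle, #ff00ff→score S644 F2320: (3.39,181.57) → (26.95,181.57) → (26.95,117.58) → (3.39,117.58) → (3.39,181.57) (closed)

[2] `<path>` open polyline, #000000→engrave S135 F3068: (116.36,149.06) → (89.70,41.68) → (43.50,176.45) → (82.29,23.77) → (44.11,96.49)

[3] `<path>` regular polygon, #0000ff→cut S918 F1233: (99.72,189.18) → (105.00,187.47) → (107.53,182.53) → (105.82,177.25) → (100.88,174.72) → (95.60,176.43) → (93.07,181.37) → (94.78,186.65) → (99.72,189.18) (closed)

G21
G90
G0 X3.39 Y181.57
M4 S644
G1 X26.95 Y181.57 F2320
G1 X26.95 Y117.58 F2320
G1 X3.39 Y117.58 F2320
G1 X3.39 Y181.57 F2320
G0 X116.36 Y149.06
M4 S135
G1 X89.70 Y41.68 F3068
G1 X43.50 Y176.45 F3068
G1 X82.29 Y23.77 F3068
G1 X44.11 Y96.49 F3068
G0 X99.72 Y189.18
M4 S918
G1 X105.00 Y187.47 F1233
G1 X107.53 Y182.53 F1233
G1 X105.82 Y177.25 F1233
G1 X100.88 Y174.72 F1233
G1 X95.60 Y176.43 F1233
G1 X93.07 Y181.37 F1233
G1 X94.78 Y186.65 F1233
G1 X99.72 Y189.18 F1233
M5
G0 X0.00 Y0.00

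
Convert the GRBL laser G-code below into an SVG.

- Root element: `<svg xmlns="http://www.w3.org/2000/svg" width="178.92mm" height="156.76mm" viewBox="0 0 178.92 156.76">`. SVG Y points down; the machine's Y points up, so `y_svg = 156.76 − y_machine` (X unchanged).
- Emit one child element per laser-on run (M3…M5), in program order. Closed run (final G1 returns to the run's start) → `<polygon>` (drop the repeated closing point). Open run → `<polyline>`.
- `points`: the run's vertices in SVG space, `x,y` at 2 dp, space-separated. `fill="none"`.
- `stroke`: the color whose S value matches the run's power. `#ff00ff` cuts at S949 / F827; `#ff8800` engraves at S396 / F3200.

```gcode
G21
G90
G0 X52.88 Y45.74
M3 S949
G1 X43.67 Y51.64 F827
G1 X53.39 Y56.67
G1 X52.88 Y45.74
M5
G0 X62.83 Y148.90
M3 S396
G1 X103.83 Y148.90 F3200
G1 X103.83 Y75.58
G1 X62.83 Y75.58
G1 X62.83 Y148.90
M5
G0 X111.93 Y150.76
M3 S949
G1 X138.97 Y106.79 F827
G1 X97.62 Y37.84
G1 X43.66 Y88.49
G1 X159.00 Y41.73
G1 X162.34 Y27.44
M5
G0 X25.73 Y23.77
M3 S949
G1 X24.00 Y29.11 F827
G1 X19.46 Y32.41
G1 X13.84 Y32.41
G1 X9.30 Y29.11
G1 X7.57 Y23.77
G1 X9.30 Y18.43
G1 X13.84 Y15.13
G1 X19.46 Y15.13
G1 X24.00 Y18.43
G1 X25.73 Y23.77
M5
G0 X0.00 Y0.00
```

<svg xmlns="http://www.w3.org/2000/svg" width="178.92mm" height="156.76mm" viewBox="0 0 178.92 156.76">
  <polygon points="52.88,111.02 43.67,105.12 53.39,100.09" fill="none" stroke="#ff00ff"/>
  <polygon points="62.83,7.86 103.83,7.86 103.83,81.18 62.83,81.18" fill="none" stroke="#ff8800"/>
  <polyline points="111.93,6.00 138.97,49.97 97.62,118.92 43.66,68.27 159.00,115.03 162.34,129.32" fill="none" stroke="#ff00ff"/>
  <polygon points="25.73,132.99 24.00,127.65 19.46,124.35 13.84,124.35 9.30,127.65 7.57,132.99 9.30,138.33 13.84,141.63 19.46,141.63 24.00,138.33" fill="none" stroke="#ff00ff"/>
</svg>

Machine Y-up, SVG Y-down with viewBox height 156.76, so y_svg = 156.76 − y_machine; X carries over.

Run 1: the run's S949 means `#ff00ff` (cut). The run returns to its start, so emit a `<polygon>` with points (Y-flipped): 52.88,111.02 43.67,105.12 53.39,100.09.

Run 2: power S396 maps to stroke `#ff8800` (engrave). The run returns to its start, so emit a `<polygon>` with points (Y-flipped): 62.83,7.86 103.83,7.86 103.83,81.18 62.83,81.18.

Run 3: S949 ⇒ cut layer `#ff00ff`. The run is open, so emit a `<polyline>` with points (Y-flipped): 111.93,6.00 138.97,49.97 97.62,118.92 43.66,68.27 159.00,115.03 162.34,129.32.

Run 4: the run's S949 means `#ff00ff` (cut). The run returns to its start, so emit a `<polygon>` with points (Y-flipped): 25.73,132.99 24.00,127.65 19.46,124.35 13.84,124.35 9.30,127.65 7.57,132.99 9.30,138.33 13.84,141.63 19.46,141.63 24.00,138.33.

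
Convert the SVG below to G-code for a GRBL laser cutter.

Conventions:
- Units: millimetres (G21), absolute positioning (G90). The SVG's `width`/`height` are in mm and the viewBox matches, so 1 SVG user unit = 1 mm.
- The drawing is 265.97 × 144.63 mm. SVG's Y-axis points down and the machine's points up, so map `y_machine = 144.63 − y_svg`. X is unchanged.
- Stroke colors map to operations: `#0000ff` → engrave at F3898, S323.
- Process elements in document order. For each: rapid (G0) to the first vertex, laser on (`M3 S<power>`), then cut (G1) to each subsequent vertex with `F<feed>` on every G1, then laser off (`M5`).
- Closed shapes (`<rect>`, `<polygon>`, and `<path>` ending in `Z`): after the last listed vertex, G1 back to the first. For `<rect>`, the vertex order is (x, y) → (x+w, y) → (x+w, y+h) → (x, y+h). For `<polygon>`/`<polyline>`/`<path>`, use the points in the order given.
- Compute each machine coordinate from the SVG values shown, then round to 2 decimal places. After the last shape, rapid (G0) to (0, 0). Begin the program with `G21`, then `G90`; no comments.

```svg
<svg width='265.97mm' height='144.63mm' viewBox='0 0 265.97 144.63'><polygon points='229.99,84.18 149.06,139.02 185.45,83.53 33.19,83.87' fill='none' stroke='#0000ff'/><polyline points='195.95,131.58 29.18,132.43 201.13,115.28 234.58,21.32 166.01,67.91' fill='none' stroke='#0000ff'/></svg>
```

viewBox `0 0 265.97 144.63` with mm width/height → 1 unit = 1 mm. Flip: y_m = 144.63 − y_svg.

**Shape 1** — `<polygon>` closed polygon, stroke `#0000ff` → engrave (S323, F3898). Machine vertices: (229.99,60.45) → (149.06,5.61) → (185.45,61.10) → (33.19,60.76) → (229.99,60.45). Closed: final G1 returns to the first vertex.

**Shape 2** — `<polyline>` open polyline, stroke `#0000ff` → engrave (S323, F3898). Machine vertices: (195.95,13.05) → (29.18,12.20) → (201.13,29.35) → (234.58,123.31) → (166.01,76.72). Open path.

G21
G90
G0 X229.99 Y60.45
M3 S323
G1 X149.06 Y5.61 F3898
G1 X185.45 Y61.10 F3898
G1 X33.19 Y60.76 F3898
G1 X229.99 Y60.45 F3898
M5
G0 X195.95 Y13.05
M3 S323
G1 X29.18 Y12.20 F3898
G1 X201.13 Y29.35 F3898
G1 X234.58 Y123.31 F3898
G1 X166.01 Y76.72 F3898
M5
G0 X0.00 Y0.00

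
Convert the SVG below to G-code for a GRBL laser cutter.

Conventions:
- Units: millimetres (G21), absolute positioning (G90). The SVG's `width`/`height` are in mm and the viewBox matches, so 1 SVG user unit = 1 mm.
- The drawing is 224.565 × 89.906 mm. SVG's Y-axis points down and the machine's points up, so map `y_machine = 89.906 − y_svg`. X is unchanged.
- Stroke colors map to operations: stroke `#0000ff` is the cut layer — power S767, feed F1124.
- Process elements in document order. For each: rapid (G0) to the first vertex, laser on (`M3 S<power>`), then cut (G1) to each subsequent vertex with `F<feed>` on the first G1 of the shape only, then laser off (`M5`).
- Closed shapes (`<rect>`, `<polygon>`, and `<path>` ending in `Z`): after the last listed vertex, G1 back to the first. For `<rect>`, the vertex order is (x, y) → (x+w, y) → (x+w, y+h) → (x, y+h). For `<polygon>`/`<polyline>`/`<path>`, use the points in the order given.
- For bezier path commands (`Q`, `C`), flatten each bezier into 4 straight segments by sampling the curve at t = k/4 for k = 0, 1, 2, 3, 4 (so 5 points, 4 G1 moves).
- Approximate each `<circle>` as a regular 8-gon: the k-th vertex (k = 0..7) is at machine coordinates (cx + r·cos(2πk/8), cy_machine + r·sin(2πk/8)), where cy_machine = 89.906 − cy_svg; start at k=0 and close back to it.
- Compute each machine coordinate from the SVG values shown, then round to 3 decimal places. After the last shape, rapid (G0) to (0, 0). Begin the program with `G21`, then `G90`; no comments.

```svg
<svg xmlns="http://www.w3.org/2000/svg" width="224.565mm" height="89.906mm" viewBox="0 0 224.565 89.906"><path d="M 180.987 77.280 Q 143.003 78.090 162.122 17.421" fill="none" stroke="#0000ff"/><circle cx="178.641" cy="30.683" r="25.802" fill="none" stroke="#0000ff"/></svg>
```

G21
G90
G0 X180.987 Y12.626
M3 S767
G1 X165.564 Y16.063 F1124
G1 X157.279 Y27.186
G1 X156.131 Y45.993
G1 X162.122 Y72.485
M5
G0 X204.443 Y59.223
M3 S767
G1 X196.886 Y77.468 F1124
G1 X178.641 Y85.025
G1 X160.396 Y77.468
G1 X152.839 Y59.223
G1 X160.396 Y40.978
G1 X178.641 Y33.421
G1 X196.886 Y40.978
G1 X204.443 Y59.223
M5
G0 X0.000 Y0.000

Since the viewBox matches the mm dimensions, user units are millimetres directly. The only transform is the Y-flip y_m = 89.906 − y_svg.

Shape 1 is a quadratic bezier drawn with `<path>`. Its stroke #0000ff means cut at S767, F1124. After flipping Y the toolpath is (180.987,12.626) → (165.564,16.063) → (157.279,27.186) → (156.131,45.993) → (162.122,72.485).

Shape 2 is a circle drawn with `<circle>`. Its stroke #0000ff means cut at S767, F1124. After flipping Y the toolpath is (204.443,59.223) → (196.886,77.468) → (178.641,85.025) → (160.396,77.468) → (152.839,59.223) → (160.396,40.978) → (178.641,33.421) → (196.886,40.978) → (204.443,59.223), returning to the start.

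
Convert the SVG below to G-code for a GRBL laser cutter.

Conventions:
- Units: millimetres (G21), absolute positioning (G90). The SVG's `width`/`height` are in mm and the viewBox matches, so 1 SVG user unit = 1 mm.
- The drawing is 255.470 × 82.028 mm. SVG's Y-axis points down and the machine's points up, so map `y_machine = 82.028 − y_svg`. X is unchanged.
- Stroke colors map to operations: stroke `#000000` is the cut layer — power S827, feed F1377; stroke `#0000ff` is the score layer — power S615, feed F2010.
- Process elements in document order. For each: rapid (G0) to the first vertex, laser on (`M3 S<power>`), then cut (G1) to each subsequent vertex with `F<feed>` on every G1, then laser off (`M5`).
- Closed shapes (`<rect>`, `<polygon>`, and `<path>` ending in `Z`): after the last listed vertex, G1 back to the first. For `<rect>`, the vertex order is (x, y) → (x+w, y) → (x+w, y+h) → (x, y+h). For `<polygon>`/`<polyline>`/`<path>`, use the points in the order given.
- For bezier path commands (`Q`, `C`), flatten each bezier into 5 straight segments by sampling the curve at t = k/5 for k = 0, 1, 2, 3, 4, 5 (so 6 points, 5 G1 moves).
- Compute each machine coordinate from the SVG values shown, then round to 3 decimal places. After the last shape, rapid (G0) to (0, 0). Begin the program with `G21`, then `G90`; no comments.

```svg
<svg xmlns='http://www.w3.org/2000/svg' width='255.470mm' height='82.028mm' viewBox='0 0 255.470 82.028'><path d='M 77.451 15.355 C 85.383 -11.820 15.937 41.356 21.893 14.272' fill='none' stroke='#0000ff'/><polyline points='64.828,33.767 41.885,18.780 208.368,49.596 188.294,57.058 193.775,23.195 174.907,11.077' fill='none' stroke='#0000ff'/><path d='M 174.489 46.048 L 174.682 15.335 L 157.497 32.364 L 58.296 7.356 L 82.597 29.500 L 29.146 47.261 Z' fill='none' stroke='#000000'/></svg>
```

G21
G90
G0 X77.451 Y66.673
M3 S615
G1 X74.147 Y74.621 F2010
G1 X59.606 Y70.994 F2010
G1 X41.161 Y63.501 F2010
G1 X26.145 Y59.852 F2010
G1 X21.893 Y67.756 F2010
M5
G0 X64.828 Y48.261
M3 S615
G1 X41.885 Y63.248 F2010
G1 X208.368 Y32.432 F2010
G1 X188.294 Y24.970 F2010
G1 X193.775 Y58.833 F2010
G1 X174.907 Y70.951 F2010
M5
G0 X174.489 Y35.980
M3 S827
G1 X174.682 Y66.693 F1377
G1 X157.497 Y49.664 F1377
G1 X58.296 Y74.672 F1377
G1 X82.597 Y52.528 F1377
G1 X29.146 Y34.767 F1377
G1 X174.489 Y35.980 F1377
M5
G0 X0.000 Y0.000

1 u = 1 mm; y_m = 82.028 − y.

[1] `<path>` cubic bezier, #0000ff→score S615 F2010: (77.451,66.673) → (74.147,74.621) → (59.606,70.994) → (41.161,63.501) → (26.145,59.852) → (21.893,67.756)

[2] `<polyline>` open polyline, #0000ff→score S615 F2010: (64.828,48.261) → (41.885,63.248) → (208.368,32.432) → (188.294,24.970) → (193.775,58.833) → (174.907,70.951)

[3] `<path>` closed polygon, #000000→cut S827 F1377: (174.489,35.980) → (174.682,66.693) → (157.497,49.664) → (58.296,74.672) → (82.597,52.528) → (29.146,34.767) → (174.489,35.980) (closed)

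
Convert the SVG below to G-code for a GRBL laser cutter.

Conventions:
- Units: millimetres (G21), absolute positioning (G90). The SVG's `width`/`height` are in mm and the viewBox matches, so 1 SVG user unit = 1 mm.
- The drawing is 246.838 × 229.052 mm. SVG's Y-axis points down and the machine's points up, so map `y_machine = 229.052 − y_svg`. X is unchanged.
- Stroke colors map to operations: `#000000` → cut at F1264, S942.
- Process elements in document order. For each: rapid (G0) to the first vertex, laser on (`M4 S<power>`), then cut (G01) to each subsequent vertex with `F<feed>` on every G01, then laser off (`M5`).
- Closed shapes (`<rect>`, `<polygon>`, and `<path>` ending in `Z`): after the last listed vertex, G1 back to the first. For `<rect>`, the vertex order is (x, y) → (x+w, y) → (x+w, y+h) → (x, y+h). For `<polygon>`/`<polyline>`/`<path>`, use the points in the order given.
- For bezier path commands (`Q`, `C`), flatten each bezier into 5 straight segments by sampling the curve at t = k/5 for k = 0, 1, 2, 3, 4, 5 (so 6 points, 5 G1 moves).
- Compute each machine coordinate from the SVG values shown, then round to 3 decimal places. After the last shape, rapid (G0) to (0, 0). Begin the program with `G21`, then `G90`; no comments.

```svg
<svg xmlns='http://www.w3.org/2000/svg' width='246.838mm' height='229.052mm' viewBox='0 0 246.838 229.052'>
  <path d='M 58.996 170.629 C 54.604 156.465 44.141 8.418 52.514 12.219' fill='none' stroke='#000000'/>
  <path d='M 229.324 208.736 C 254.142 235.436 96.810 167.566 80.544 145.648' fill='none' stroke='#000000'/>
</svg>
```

G21
G90
G0 X58.996 Y58.423
M4 S942
G01 X55.832 Y80.702 F1264
G01 X52.406 Y121.397 F1264
G01 X49.914 Y166.794 F1264
G01 X49.551 Y203.178 F1264
G01 X52.514 Y216.833 F1264
M5
G0 X229.324 Y20.316
M4 S942
G01 X224.943 Y14.520 F1264
G01 X192.359 Y24.676 F1264
G01 X147.089 Y44.039 F1264
G01 X104.646 Y65.863 F1264
G01 X80.544 Y83.404 F1264
M5
G0 X0.000 Y0.000

1 u = 1 mm; y_m = 229.052 − y.

[1] `<path>` cubic bezier, #000000→cut S942 F1264: (58.996,58.423) → (55.832,80.702) → (52.406,121.397) → (49.914,166.794) → (49.551,203.178) → (52.514,216.833)

[2] `<path>` cubic bezier, #000000→cut S942 F1264: (229.324,20.316) → (224.943,14.520) → (192.359,24.676) → (147.089,44.039) → (104.646,65.863) → (80.544,83.404)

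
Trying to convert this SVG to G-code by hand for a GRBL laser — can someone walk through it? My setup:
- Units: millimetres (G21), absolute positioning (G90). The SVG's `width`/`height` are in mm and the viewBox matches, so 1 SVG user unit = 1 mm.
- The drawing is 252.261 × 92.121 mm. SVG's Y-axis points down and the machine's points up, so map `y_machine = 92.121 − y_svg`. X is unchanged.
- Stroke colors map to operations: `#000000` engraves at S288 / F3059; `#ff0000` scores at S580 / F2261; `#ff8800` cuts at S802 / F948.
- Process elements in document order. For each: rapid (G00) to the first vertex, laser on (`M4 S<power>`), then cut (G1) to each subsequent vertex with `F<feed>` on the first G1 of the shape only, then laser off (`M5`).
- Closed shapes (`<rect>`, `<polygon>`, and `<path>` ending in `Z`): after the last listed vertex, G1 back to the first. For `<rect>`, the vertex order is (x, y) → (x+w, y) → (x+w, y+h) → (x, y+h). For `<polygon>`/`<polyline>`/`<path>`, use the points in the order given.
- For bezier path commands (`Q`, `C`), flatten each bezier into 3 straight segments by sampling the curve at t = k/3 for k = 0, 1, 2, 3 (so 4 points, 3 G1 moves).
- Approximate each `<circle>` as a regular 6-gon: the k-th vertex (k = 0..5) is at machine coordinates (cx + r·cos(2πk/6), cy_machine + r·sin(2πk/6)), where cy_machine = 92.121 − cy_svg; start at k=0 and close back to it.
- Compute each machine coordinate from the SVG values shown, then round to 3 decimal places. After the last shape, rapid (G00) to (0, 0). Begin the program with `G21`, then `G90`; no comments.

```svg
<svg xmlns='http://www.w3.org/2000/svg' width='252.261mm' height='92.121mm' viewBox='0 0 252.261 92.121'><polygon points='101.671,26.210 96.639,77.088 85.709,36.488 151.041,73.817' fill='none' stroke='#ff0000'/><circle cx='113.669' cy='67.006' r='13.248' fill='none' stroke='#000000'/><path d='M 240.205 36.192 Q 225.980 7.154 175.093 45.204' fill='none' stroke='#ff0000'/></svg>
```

G21
G90
G00 X101.671 Y65.911
M4 S580
G1 X96.639 Y15.033 F2261
G1 X85.709 Y55.633
G1 X151.041 Y18.304
G1 X101.671 Y65.911
M5
G00 X126.917 Y25.115
M4 S288
G1 X120.293 Y36.588 F3059
G1 X107.045 Y36.588
G1 X100.421 Y25.115
G1 X107.045 Y13.642
G1 X120.293 Y13.642
G1 X126.917 Y25.115
M5
G00 X240.205 Y55.929
M4 S580
G1 X226.648 Y67.833 F2261
G1 X204.944 Y64.829
G1 X175.093 Y46.917
M5
G00 X0.000 Y0.000

viewBox `0 0 252.261 92.121` with mm width/height → 1 unit = 1 mm. Flip: y_m = 92.121 − y_svg.

**Shape 1** — `<polygon>` closed polygon, stroke `#ff0000` → score (S580, F2261). Machine vertices: (101.671,65.911) → (96.639,15.033) → (85.709,55.633) → (151.041,18.304) → (101.671,65.911). Closed: final G1 returns to the first vertex.

**Shape 2** — `<circle>` circle, stroke `#000000` → engrave (S288, F3059). Machine vertices: (126.917,25.115) → (120.293,36.588) → (107.045,36.588) → (100.421,25.115) → (107.045,13.642) → (120.293,13.642) → (126.917,25.115). Closed: final G1 returns to the first vertex.

**Shape 3** — `<path>` quadratic bezier, stroke `#ff0000` → score (S580, F2261). Control points (SVG): P0=(240.205,36.192), P1=(225.980,7.154), P2=(175.093,45.204); sampled at t=k/3. Machine vertices: (240.205,55.929) → (226.648,67.833) → (204.944,64.829) → (175.093,46.917). Open path.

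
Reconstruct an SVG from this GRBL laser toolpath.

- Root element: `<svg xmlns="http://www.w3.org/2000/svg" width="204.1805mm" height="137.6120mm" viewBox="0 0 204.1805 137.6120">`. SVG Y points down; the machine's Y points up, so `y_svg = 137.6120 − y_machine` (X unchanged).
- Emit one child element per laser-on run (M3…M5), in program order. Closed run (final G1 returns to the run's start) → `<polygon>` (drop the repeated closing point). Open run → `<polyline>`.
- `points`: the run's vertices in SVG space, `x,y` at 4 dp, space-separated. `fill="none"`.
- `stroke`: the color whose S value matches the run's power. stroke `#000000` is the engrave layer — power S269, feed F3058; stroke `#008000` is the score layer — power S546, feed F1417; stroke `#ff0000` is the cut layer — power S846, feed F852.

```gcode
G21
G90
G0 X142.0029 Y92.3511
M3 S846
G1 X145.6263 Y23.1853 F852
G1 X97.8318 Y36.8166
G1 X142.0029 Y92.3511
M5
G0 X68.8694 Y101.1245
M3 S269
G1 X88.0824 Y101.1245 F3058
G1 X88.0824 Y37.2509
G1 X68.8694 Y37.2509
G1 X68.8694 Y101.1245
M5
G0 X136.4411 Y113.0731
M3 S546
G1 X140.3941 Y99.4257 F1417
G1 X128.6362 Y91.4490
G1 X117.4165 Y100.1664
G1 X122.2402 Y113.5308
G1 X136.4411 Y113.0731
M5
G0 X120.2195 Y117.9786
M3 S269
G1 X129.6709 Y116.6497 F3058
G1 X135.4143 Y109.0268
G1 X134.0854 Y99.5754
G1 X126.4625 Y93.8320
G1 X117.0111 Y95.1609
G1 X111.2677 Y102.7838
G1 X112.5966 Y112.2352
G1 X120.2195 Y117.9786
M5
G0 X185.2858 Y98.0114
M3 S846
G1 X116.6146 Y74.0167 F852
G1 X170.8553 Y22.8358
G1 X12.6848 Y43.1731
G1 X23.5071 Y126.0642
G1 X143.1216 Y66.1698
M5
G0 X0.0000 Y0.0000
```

<svg xmlns="http://www.w3.org/2000/svg" width="204.1805mm" height="137.6120mm" viewBox="0 0 204.1805 137.6120">
  <polygon points="142.0029,45.2609 145.6263,114.4267 97.8318,100.7954" fill="none" stroke="#ff0000"/>
  <polygon points="68.8694,36.4875 88.0824,36.4875 88.0824,100.3611 68.8694,100.3611" fill="none" stroke="#000000"/>
  <polygon points="136.4411,24.5389 140.3941,38.1863 128.6362,46.1630 117.4165,37.4456 122.2402,24.0812" fill="none" stroke="#008000"/>
  <polygon points="120.2195,19.6334 129.6709,20.9623 135.4143,28.5852 134.0854,38.0366 126.4625,43.7800 117.0111,42.4511 111.2677,34.8282 112.5966,25.3768" fill="none" stroke="#000000"/>
  <polyline points="185.2858,39.6006 116.6146,63.5953 170.8553,114.7762 12.6848,94.4389 23.5071,11.5478 143.1216,71.4422" fill="none" stroke="#ff0000"/>
</svg>

Machine Y-up, SVG Y-down with viewBox height 137.6120, so y_svg = 137.6120 − y_machine; X carries over.

Run 1: power S846 maps to stroke `#ff0000` (cut). The run returns to its start, so emit a `<polygon>` with points (Y-flipped): 142.0029,45.2609 145.6263,114.4267 97.8318,100.7954.

Run 2: the run's S269 means `#000000` (engrave). The run returns to its start, so emit a `<polygon>` with points (Y-flipped): 68.8694,36.4875 88.0824,36.4875 88.0824,100.3611 68.8694,100.3611.

Run 3: power S546 maps to stroke `#008000` (score). The run returns to its start, so emit a `<polygon>` with points (Y-flipped): 136.4411,24.5389 140.3941,38.1863 128.6362,46.1630 117.4165,37.4456 122.2402,24.0812.

Run 4: S269 ⇒ engrave layer `#000000`. The run returns to its start, so emit a `<polygon>` with points (Y-flipped): 120.2195,19.6334 129.6709,20.9623 135.4143,28.5852 134.0854,38.0366 126.4625,43.7800 117.0111,42.4511 111.2677,34.8282 112.5966,25.3768.

Run 5: the run's S846 means `#ff0000` (cut). The run is open, so emit a `<polyline>` with points (Y-flipped): 185.2858,39.6006 116.6146,63.5953 170.8553,114.7762 12.6848,94.4389 23.5071,11.5478 143.1216,71.4422.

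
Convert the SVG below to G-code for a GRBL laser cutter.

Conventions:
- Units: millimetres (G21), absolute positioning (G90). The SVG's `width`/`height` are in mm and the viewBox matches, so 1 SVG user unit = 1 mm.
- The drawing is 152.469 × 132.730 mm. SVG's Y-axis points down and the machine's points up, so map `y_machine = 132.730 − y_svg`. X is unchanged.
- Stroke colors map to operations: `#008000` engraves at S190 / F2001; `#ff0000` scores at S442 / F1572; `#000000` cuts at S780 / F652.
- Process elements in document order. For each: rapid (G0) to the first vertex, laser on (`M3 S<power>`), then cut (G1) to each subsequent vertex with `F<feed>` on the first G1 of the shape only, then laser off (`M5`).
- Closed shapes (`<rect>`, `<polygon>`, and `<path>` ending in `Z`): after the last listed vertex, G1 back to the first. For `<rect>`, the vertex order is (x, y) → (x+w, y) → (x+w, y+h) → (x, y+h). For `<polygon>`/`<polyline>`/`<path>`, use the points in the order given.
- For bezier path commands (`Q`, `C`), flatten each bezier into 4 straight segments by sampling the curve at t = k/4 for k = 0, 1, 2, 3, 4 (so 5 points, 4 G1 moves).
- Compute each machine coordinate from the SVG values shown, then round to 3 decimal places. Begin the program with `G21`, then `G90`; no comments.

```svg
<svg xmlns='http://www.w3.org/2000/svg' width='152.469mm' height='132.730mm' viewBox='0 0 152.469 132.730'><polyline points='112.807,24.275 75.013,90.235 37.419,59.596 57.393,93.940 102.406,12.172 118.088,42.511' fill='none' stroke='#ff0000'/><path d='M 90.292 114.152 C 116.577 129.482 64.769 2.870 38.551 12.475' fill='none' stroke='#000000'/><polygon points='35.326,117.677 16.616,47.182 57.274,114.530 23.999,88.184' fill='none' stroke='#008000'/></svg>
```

G21
G90
G0 X112.807 Y108.455
M3 S442
G1 X75.013 Y42.495 F1572
G1 X37.419 Y73.134
G1 X57.393 Y38.790
G1 X102.406 Y120.558
G1 X118.088 Y90.219
M5
G0 X90.292 Y18.578
M3 S780
G1 X96.983 Y29.348 F652
G1 X84.110 Y67.270
G1 X61.393 Y106.264
G1 X38.551 Y120.255
M5
G0 X35.326 Y15.053
M3 S190
G1 X16.616 Y85.548 F2001
G1 X57.274 Y18.200
G1 X23.999 Y44.546
G1 X35.326 Y15.053
M5

1 u = 1 mm; y_m = 132.730 − y.

[1] `<polyline>` open polyline, #ff0000→score S442 F1572: (112.807,108.455) → (75.013,42.495) → (37.419,73.134) → (57.393,38.790) → (102.406,120.558) → (118.088,90.219)

[2] `<path>` cubic bezier, #000000→cut S780 F652: (90.292,18.578) → (96.983,29.348) → (84.110,67.270) → (61.393,106.264) → (38.551,120.255)

[3] `<polygon>` closed polygon, #008000→engrave S190 F2001: (35.326,15.053) → (16.616,85.548) → (57.274,18.200) → (23.999,44.546) → (35.326,15.053) (closed)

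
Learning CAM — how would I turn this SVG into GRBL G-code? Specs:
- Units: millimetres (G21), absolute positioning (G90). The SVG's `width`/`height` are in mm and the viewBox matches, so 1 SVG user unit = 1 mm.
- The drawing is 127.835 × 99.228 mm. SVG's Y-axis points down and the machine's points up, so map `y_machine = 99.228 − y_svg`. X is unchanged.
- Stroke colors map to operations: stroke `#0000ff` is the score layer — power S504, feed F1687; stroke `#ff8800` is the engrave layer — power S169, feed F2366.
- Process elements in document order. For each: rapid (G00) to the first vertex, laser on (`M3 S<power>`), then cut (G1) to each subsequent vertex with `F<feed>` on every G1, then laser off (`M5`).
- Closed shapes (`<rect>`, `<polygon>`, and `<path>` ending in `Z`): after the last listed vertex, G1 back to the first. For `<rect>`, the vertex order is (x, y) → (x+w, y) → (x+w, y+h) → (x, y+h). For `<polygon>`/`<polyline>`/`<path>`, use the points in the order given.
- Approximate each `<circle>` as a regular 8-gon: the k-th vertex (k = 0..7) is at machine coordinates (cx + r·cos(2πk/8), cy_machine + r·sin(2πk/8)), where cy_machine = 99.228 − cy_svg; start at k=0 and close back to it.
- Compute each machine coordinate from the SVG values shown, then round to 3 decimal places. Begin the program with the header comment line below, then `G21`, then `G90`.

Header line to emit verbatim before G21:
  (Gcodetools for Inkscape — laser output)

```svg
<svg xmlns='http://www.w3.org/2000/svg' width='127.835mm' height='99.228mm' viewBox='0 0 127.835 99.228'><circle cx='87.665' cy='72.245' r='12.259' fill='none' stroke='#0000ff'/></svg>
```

viewBox `0 0 127.835 99.228` with mm width/height → 1 unit = 1 mm. Flip: y_m = 99.228 − y_svg.

**Shape 1** — `<circle>` circle, stroke `#0000ff` → score (S504, F1687). Machine vertices: (99.924,26.983) → (96.333,35.651) → (87.665,39.242) → (78.997,35.651) → (75.406,26.983) → (78.997,18.315) → (87.665,14.724) → (96.333,18.315) → (99.924,26.983). Closed: final G1 returns to the first vertex.

(Gcodetools for Inkscape — laser output)
G21
G90
G00 X99.924 Y26.983
M3 S504
G1 X96.333 Y35.651 F1687
G1 X87.665 Y39.242 F1687
G1 X78.997 Y35.651 F1687
G1 X75.406 Y26.983 F1687
G1 X78.997 Y18.315 F1687
G1 X87.665 Y14.724 F1687
G1 X96.333 Y18.315 F1687
G1 X99.924 Y26.983 F1687
M5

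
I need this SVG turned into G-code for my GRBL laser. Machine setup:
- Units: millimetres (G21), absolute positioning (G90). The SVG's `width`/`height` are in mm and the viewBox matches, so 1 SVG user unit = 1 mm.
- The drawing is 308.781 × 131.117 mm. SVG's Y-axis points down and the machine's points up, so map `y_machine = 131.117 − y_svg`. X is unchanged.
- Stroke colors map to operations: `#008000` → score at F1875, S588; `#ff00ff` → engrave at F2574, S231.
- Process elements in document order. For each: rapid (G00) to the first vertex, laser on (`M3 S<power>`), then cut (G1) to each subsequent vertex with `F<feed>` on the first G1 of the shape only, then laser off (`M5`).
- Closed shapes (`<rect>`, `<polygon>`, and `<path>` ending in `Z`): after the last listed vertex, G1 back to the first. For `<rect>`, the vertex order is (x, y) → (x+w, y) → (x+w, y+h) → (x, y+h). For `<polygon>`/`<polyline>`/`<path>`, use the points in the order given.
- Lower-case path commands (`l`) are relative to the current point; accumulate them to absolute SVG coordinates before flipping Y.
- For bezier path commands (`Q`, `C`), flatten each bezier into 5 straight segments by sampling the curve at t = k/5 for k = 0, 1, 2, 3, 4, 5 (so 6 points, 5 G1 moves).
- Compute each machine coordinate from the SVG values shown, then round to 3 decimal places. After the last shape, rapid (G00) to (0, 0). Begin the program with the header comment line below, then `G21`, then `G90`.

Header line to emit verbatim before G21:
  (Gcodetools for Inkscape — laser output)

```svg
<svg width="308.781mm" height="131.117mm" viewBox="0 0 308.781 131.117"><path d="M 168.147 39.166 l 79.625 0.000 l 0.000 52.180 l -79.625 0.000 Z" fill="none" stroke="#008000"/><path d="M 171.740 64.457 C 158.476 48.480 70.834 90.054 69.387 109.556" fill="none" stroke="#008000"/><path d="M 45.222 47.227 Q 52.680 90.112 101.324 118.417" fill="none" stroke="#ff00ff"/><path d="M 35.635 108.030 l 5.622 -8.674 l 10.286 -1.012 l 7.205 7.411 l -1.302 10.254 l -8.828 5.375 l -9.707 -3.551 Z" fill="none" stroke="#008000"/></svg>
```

(Gcodetools for Inkscape — laser output)
G21
G90
G00 X168.147 Y91.951
M3 S588
G1 X247.772 Y91.951 F1875
G1 X247.772 Y39.771
G1 X168.147 Y39.771
G1 X168.147 Y91.951
M5
G00 X171.740 Y66.660
M3 S588
G1 X156.141 Y69.977 F1875
G1 X130.398 Y63.304
G1 X102.220 Y50.462
G1 X79.314 Y35.274
G1 X69.387 Y21.561
M5
G00 X45.222 Y83.890
M3 S231
G1 X49.853 Y67.319 F2574
G1 X57.778 Y51.915
G1 X68.999 Y37.677
G1 X83.514 Y24.605
G1 X101.324 Y12.700
M5
G00 X35.635 Y23.087
M3 S588
G1 X41.257 Y31.761 F1875
G1 X51.543 Y32.773
G1 X58.748 Y25.362
G1 X57.446 Y15.108
G1 X48.618 Y9.733
G1 X38.911 Y13.284
G1 X35.635 Y23.087
M5
G00 X0.000 Y0.000

1 u = 1 mm; y_m = 131.117 − y.

[1] `<path>` rectangle, #008000→score S588 F1875: (168.147,91.951) → (247.772,91.951) → (247.772,39.771) → (168.147,39.771) → (168.147,91.951) (closed)

[2] `<path>` cubic bezier, #008000→score S588 F1875: (171.740,66.660) → (156.141,69.977) → (130.398,63.304) → (102.220,50.462) → (79.314,35.274) → (69.387,21.561)

[3] `<path>` quadratic bezier, #ff00ff→engrave S231 F2574: (45.222,83.890) → (49.853,67.319) → (57.778,51.915) → (68.999,37.677) → (83.514,24.605) → (101.324,12.700)

[4] `<path>` regular polygon, #008000→score S588 F1875: (35.635,23.087) → (41.257,31.761) → (51.543,32.773) → (58.748,25.362) → (57.446,15.108) → (48.618,9.733) → (38.911,13.284) → (35.635,23.087) (closed)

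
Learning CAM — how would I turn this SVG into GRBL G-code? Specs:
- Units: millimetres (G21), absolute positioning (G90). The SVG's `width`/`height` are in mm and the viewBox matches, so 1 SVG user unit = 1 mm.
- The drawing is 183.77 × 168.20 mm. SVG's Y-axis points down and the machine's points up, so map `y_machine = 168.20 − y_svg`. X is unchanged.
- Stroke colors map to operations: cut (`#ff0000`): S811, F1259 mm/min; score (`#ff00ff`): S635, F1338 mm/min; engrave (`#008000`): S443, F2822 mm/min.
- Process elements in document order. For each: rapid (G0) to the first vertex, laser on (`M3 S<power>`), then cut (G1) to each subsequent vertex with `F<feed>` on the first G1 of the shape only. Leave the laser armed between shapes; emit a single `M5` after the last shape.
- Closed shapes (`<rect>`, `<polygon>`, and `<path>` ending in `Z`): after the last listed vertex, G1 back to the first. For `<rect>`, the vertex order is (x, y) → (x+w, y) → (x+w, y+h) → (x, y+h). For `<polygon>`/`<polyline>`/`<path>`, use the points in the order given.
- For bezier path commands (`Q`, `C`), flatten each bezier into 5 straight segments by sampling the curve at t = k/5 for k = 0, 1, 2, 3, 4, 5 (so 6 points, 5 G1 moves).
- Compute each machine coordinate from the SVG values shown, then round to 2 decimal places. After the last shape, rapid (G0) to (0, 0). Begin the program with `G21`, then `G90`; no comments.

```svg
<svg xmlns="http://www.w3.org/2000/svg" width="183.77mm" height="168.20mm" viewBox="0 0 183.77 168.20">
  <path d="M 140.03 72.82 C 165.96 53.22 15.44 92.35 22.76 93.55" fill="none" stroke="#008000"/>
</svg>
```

1 u = 1 mm; y_m = 168.20 − y.

[1] `<path>` cubic bezier, #008000→engrave S443 F2822: (140.03,95.38) → (137.09,100.87) → (107.84,96.90) → (68.34,88.11) → (34.63,79.15) → (22.76,74.65)

G21
G90
G0 X140.03 Y95.38
M3 S443
G1 X137.09 Y100.87 F2822
G1 X107.84 Y96.90
G1 X68.34 Y88.11
G1 X34.63 Y79.15
G1 X22.76 Y74.65
M5
G0 X0.00 Y0.00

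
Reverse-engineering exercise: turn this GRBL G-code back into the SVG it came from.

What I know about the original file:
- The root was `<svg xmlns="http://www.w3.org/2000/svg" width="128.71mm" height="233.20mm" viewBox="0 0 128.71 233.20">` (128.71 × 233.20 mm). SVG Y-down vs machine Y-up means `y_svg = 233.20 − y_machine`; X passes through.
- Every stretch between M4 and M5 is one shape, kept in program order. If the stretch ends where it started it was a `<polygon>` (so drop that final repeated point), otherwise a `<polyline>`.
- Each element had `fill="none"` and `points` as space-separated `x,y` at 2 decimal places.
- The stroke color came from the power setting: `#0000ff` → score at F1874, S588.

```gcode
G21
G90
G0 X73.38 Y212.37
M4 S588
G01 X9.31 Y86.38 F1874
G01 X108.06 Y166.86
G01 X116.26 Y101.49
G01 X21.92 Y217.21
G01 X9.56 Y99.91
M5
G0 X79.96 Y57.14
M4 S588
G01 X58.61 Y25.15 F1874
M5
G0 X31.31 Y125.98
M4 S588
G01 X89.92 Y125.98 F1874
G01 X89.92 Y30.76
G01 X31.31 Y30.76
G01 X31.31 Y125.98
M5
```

Each laser-on run becomes one SVG element. Flip Y back into SVG space with y_svg = 233.20 − y_machine. Every run uses S588, so all elements get stroke `#0000ff` (score).

Run 1: The run is open, so emit a `<polyline>` with points (Y-flipped): 73.38,20.83 9.31,146.82 108.06,66.34 116.26,131.71 21.92,15.99 9.56,133.29.

Run 2: The run is open, so emit a `<polyline>` with points (Y-flipped): 79.96,176.06 58.61,208.05.

Run 3: The run returns to its start, so emit a `<polygon>` with points (Y-flipped): 31.31,107.22 89.92,107.22 89.92,202.44 31.31,202.44.

<svg xmlns="http://www.w3.org/2000/svg" width="128.71mm" height="233.20mm" viewBox="0 0 128.71 233.20">
  <polyline points="73.38,20.83 9.31,146.82 108.06,66.34 116.26,131.71 21.92,15.99 9.56,133.29" fill="none" stroke="#0000ff"/>
  <polyline points="79.96,176.06 58.61,208.05" fill="none" stroke="#0000ff"/>
  <polygon points="31.31,107.22 89.92,107.22 89.92,202.44 31.31,202.44" fill="none" stroke="#0000ff"/>
</svg>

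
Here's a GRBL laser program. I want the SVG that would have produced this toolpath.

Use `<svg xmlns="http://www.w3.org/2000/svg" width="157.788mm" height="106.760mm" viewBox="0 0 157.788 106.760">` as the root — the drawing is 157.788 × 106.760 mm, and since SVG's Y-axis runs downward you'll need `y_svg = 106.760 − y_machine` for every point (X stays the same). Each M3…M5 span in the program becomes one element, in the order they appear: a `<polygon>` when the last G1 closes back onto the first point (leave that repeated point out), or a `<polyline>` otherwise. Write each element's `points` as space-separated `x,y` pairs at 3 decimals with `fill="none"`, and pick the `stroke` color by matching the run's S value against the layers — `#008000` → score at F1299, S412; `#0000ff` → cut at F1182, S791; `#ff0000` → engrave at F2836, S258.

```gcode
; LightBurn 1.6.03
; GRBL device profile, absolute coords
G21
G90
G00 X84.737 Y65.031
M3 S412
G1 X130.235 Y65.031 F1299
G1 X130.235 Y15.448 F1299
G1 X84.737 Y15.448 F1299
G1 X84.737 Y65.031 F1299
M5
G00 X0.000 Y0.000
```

Machine Y-up, SVG Y-down with viewBox height 106.760, so y_svg = 106.760 − y_machine; X carries over. Every run uses S412, so all elements get stroke `#008000` (score).

Run 1: The run returns to its start, so emit a `<polygon>` with points (Y-flipped): 84.737,41.729 130.235,41.729 130.235,91.312 84.737,91.312.

<svg xmlns="http://www.w3.org/2000/svg" width="157.788mm" height="106.760mm" viewBox="0 0 157.788 106.760">
  <polygon points="84.737,41.729 130.235,41.729 130.235,91.312 84.737,91.312" fill="none" stroke="#008000"/>
</svg>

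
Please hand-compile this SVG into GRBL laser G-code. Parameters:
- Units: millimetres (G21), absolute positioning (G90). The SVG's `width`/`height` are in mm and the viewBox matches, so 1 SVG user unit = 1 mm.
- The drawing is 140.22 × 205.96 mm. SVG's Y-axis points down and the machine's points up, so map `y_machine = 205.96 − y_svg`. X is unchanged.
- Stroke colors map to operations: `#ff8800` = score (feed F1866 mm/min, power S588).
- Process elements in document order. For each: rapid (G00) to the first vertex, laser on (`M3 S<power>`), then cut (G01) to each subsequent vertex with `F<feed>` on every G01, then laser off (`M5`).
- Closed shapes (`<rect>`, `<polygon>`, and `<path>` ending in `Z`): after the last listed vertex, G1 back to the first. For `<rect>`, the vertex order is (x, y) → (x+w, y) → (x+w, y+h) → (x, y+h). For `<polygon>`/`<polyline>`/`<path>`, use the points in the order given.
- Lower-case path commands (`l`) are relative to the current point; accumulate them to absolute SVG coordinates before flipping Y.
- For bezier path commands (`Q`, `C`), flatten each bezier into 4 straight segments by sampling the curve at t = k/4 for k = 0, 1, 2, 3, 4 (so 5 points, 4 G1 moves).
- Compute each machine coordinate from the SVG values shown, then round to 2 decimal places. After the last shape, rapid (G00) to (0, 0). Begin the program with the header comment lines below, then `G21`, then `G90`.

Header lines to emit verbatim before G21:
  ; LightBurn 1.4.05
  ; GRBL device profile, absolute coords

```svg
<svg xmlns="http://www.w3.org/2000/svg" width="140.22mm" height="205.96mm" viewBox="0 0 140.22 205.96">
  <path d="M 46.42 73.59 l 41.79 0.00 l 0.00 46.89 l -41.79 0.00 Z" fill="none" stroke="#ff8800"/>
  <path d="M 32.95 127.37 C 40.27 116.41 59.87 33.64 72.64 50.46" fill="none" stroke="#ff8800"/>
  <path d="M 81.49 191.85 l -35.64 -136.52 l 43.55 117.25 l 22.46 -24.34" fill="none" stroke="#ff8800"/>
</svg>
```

Since the viewBox matches the mm dimensions, user units are millimetres directly. The only transform is the Y-flip y_m = 205.96 − y_svg.

Shape 1 is a rectangle drawn with `<path>`. Its stroke #ff8800 means score at S588, F1866. After flipping Y the toolpath is (46.42,132.37) → (88.21,132.37) → (88.21,85.48) → (46.42,85.48) → (46.42,132.37), returning to the start.

Shape 2 is a cubic bezier drawn with `<path>`. Its stroke #ff8800 means score at S588, F1866. After flipping Y the toolpath is (32.95,78.59) → (40.44,97.60) → (50.75,127.46) → (62.08,152.12) → (72.64,155.50).

Shape 3 is a open polyline drawn with `<path>`. Its stroke #ff8800 means score at S588, F1866. After flipping Y the toolpath is (81.49,14.11) → (45.85,150.63) → (89.40,33.38) → (111.86,57.72).

; LightBurn 1.4.05
; GRBL device profile, absolute coords
G21
G90
G00 X46.42 Y132.37
M3 S588
G01 X88.21 Y132.37 F1866
G01 X88.21 Y85.48 F1866
G01 X46.42 Y85.48 F1866
G01 X46.42 Y132.37 F1866
M5
G00 X32.95 Y78.59
M3 S588
G01 X40.44 Y97.60 F1866
G01 X50.75 Y127.46 F1866
G01 X62.08 Y152.12 F1866
G01 X72.64 Y155.50 F1866
M5
G00 X81.49 Y14.11
M3 S588
G01 X45.85 Y150.63 F1866
G01 X89.40 Y33.38 F1866
G01 X111.86 Y57.72 F1866
M5
G00 X0.00 Y0.00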